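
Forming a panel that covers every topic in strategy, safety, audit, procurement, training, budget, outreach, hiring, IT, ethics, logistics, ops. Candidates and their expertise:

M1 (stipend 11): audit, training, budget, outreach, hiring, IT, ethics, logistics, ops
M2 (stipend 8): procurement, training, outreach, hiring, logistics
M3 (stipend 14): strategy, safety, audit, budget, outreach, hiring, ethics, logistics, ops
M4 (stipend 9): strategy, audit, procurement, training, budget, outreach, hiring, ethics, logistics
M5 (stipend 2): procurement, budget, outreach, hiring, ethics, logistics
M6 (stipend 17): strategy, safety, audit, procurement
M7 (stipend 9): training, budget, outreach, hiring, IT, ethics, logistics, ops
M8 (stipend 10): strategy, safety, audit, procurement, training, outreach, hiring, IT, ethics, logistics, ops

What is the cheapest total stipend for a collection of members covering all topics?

12

M5, M8 cover every topic at stipend 2 + 10 = 12.
Any cover uses at least 2 members; among all covering selections none totals below 12.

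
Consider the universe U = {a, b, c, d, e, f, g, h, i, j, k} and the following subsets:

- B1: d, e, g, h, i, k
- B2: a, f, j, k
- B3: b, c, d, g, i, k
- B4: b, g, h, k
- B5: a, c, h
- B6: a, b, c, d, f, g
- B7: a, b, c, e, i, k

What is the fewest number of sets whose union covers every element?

B1, B2, B3 together cover {a, b, c, d, e, f, g, h, i, j, k} — every element.
No 2 of the 7 sets cover everything (all 21 pairs fall short), so 3 is minimum.

3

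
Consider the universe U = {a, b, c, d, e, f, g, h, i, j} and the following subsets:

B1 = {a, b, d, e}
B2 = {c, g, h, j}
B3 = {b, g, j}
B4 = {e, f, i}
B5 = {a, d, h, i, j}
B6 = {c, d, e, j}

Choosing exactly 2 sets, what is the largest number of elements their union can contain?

Choosing B1, B2 covers {a, b, c, d, e, g, h, j} — 8 elements.
No choice of 2 sets does better; here f, i are left uncovered.

8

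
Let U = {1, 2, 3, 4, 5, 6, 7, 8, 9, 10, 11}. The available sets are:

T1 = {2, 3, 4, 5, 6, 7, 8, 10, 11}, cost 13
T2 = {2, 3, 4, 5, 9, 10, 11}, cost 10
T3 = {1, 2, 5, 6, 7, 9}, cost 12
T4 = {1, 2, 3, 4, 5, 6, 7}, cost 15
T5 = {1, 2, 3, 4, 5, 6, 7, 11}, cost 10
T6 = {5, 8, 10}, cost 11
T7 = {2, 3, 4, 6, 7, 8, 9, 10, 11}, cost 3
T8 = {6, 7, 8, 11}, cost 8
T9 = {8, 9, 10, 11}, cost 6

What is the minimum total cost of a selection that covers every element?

T5, T7 cover every element at cost 10 + 3 = 13.
Any cover uses at least 2 sets; among all covering selections none totals below 13.

13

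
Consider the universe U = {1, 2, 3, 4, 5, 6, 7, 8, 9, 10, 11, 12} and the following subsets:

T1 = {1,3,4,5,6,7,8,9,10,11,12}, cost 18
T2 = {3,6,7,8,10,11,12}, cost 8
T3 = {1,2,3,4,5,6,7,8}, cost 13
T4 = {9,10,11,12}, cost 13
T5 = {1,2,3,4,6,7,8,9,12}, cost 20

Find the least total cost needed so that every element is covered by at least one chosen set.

T3, T4 cover every element at cost 13 + 13 = 26.
Any cover uses at least 2 sets; among all covering selections none totals below 26.

26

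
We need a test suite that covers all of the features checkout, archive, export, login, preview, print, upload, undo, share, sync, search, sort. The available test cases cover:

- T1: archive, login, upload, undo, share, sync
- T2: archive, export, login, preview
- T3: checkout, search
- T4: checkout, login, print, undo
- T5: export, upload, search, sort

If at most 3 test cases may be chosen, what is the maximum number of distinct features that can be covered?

Choosing T1, T4, T5 covers {checkout, archive, export, login, print, upload, undo, share, sync, search, sort} — 11 features.
No choice of 3 test cases does better; here preview is left uncovered.

11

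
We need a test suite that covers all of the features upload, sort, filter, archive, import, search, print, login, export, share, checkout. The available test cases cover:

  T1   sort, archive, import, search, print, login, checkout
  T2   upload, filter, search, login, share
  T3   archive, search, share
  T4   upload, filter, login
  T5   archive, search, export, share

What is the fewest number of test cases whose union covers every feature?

T1, T2, T5 together cover {upload, sort, filter, archive, import, search, print, login, export, share, checkout} — every feature.
No 2 of the 5 test cases cover everything (all 10 pairs fall short), so 3 is minimum.

3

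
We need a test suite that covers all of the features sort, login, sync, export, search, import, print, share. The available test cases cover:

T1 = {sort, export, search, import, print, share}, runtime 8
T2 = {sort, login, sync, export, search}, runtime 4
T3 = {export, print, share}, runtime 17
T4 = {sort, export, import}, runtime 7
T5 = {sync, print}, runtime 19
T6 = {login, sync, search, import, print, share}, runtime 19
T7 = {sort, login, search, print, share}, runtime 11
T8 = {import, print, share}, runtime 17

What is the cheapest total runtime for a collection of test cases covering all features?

12

T1, T2 cover every feature at runtime 8 + 4 = 12.
Any cover uses at least 2 test cases; among all covering selections none totals below 12.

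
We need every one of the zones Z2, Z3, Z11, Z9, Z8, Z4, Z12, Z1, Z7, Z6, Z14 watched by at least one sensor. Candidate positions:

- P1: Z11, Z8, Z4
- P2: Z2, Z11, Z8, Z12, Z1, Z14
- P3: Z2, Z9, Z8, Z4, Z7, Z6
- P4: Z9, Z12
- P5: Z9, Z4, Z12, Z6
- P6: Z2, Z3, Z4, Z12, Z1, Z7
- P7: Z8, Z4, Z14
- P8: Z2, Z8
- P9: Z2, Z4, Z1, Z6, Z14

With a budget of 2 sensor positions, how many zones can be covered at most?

Choosing P2, P3 covers {Z2, Z11, Z9, Z8, Z4, Z12, Z1, Z7, Z6, Z14} — 10 zones.
No choice of 2 sensor positions does better; here Z3 is left uncovered.

10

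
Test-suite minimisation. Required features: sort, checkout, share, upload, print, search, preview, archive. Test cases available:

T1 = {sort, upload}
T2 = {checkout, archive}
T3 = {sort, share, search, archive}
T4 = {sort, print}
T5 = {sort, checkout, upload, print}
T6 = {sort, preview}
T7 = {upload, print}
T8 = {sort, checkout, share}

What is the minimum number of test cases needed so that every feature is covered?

T3, T5, T6 together cover {sort, checkout, share, upload, print, search, preview, archive} — every feature.
No 2 of the 8 test cases cover everything (all 28 pairs fall short), so 3 is minimum.

3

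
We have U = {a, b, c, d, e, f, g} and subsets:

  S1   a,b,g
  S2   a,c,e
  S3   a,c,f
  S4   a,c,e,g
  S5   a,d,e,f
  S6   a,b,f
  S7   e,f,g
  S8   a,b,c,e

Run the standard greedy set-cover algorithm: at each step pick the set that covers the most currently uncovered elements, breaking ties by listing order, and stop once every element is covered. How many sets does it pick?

Pick 1: S4 covers 4 new elements (a, c, e, g).
Pick 2: S5 covers 2 new elements (d, f).
Pick 3: S1 covers 1 new elements (b).
Greedy uses 3 sets.

3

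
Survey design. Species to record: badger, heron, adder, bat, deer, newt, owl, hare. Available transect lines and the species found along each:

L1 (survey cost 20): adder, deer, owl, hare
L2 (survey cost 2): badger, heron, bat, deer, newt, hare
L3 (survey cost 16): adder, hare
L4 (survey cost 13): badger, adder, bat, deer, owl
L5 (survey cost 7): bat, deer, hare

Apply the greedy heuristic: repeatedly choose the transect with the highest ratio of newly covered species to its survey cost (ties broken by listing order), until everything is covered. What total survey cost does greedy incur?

15

Pick 1: L2 adds 6 new (badger, heron, bat, deer, newt, hare) at survey cost 2 (ratio 6/2).
Pick 2: L4 adds 2 new (adder, owl) at survey cost 13 (ratio 2/13).
Greedy total survey cost: 2 + 13 = 15.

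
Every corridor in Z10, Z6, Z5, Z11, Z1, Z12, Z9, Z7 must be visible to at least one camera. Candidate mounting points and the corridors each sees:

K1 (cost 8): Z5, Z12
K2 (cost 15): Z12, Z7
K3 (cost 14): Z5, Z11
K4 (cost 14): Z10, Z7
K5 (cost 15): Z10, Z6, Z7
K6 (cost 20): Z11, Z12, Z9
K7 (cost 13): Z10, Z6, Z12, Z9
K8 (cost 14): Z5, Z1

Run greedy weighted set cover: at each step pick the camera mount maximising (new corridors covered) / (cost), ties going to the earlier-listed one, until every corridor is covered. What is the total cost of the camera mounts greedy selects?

55

Pick 1: K7 adds 4 new (Z10, Z6, Z12, Z9) at cost 13 (ratio 4/13).
Pick 2: K3 adds 2 new (Z5, Z11) at cost 14 (ratio 2/14).
Pick 3: K4 adds 1 new (Z7) at cost 14 (ratio 1/14).
Pick 4: K8 adds 1 new (Z1) at cost 14 (ratio 1/14).
Greedy total cost: 13 + 14 + 14 + 14 = 55. (The true optimum is 49, so greedy overshoots here.)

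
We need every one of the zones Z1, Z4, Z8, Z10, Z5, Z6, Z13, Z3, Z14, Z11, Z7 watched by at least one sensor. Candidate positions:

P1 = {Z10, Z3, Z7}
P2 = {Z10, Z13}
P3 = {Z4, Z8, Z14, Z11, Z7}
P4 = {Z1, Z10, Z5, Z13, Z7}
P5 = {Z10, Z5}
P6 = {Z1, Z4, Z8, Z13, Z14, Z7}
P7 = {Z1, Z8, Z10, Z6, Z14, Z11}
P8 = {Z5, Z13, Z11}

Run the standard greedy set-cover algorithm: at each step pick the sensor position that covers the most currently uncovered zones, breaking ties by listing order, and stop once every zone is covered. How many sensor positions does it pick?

Pick 1: P6 covers 6 new zones (Z1, Z4, Z8, Z13, Z14, Z7).
Pick 2: P7 covers 3 new zones (Z10, Z6, Z11).
Pick 3: P1 covers 1 new zones (Z3).
Pick 4: P4 covers 1 new zones (Z5).
Greedy uses 4 sensor positions.

4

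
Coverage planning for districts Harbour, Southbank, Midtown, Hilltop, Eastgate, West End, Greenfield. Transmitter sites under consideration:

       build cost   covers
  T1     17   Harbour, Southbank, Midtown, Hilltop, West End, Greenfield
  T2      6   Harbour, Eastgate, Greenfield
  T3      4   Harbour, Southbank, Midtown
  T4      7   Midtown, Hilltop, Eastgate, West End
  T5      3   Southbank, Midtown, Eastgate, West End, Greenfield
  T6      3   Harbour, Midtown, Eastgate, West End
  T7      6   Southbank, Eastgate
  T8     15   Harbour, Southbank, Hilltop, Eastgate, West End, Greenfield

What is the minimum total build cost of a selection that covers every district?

13

T4, T5, T6 cover every district at build cost 7 + 3 + 3 = 13.
Any cover uses at least 2 transmitter sites; among all covering selections none totals below 13.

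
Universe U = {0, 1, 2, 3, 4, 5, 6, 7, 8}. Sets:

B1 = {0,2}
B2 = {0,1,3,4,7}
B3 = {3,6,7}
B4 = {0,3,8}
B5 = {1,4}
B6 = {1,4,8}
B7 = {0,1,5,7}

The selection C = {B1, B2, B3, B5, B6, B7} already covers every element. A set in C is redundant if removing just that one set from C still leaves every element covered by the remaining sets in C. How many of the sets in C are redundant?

Drop B1: 2 uncovered — not redundant.
Drop B2: the rest still cover every element — redundant.
Drop B3: 6 uncovered — not redundant.
Drop B5: the rest still cover every element — redundant.
Drop B6: 8 uncovered — not redundant.
Drop B7: 5 uncovered — not redundant.
2 redundant: B2, B5.

2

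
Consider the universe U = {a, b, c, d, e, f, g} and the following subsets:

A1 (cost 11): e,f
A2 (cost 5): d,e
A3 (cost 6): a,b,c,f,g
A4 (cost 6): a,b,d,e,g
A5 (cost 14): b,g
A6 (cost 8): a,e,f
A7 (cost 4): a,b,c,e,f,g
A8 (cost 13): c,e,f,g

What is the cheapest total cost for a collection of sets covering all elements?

9

A2, A7 cover every element at cost 5 + 4 = 9.
Any cover uses at least 2 sets; among all covering selections none totals below 9.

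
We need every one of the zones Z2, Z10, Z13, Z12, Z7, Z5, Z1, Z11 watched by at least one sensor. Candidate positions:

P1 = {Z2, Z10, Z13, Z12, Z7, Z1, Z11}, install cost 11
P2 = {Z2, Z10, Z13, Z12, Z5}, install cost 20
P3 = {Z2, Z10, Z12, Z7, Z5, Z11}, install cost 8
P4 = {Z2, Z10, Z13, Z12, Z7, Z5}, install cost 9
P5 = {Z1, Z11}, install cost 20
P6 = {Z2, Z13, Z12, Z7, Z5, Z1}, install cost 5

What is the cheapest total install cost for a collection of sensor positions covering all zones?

13

P3, P6 cover every zone at install cost 8 + 5 = 13.
Any cover uses at least 2 sensor positions; among all covering selections none totals below 13.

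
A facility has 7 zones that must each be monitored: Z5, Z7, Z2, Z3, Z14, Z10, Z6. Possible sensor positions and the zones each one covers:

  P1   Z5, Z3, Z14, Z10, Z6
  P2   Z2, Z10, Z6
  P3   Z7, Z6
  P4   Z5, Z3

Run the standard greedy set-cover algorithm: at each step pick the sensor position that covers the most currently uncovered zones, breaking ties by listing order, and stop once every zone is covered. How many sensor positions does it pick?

3

Pick 1: P1 covers 5 new zones (Z5, Z3, Z14, Z10, Z6).
Pick 2: P2 covers 1 new zones (Z2).
Pick 3: P3 covers 1 new zones (Z7).
Greedy uses 3 sensor positions.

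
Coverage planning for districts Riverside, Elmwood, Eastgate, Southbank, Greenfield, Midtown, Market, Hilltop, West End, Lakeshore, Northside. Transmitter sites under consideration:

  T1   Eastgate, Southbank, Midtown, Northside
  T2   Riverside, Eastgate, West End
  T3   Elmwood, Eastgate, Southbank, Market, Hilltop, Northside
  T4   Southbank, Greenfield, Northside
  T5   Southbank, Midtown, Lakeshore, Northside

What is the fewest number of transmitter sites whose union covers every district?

4

T2, T3, T4, T5 together cover {Riverside, Elmwood, Eastgate, Southbank, Greenfield, Midtown, Market, Hilltop, West End, Lakeshore, Northside} — every district.
No 3 of the 5 transmitter sites cover everything (all 10 triples fall short), so 4 is minimum.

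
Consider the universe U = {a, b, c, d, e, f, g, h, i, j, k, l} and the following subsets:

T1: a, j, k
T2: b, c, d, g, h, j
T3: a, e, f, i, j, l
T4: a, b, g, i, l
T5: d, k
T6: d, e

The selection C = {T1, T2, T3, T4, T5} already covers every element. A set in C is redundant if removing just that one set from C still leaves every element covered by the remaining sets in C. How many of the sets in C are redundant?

Drop T1: the rest still cover every element — redundant.
Drop T2: c, h uncovered — not redundant.
Drop T3: e, f uncovered — not redundant.
Drop T4: the rest still cover every element — redundant.
Drop T5: the rest still cover every element — redundant.
3 redundant: T1, T4, T5.

3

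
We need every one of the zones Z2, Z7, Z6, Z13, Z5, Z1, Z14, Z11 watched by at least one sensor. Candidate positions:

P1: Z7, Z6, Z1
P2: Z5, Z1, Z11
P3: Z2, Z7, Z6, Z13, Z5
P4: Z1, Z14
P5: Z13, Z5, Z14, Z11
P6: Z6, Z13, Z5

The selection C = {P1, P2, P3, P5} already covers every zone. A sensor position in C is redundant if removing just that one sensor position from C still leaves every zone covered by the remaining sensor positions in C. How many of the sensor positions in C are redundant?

2

Drop P1: the rest still cover every zone — redundant.
Drop P2: the rest still cover every zone — redundant.
Drop P3: Z2 uncovered — not redundant.
Drop P5: Z14 uncovered — not redundant.
2 redundant: P1, P2.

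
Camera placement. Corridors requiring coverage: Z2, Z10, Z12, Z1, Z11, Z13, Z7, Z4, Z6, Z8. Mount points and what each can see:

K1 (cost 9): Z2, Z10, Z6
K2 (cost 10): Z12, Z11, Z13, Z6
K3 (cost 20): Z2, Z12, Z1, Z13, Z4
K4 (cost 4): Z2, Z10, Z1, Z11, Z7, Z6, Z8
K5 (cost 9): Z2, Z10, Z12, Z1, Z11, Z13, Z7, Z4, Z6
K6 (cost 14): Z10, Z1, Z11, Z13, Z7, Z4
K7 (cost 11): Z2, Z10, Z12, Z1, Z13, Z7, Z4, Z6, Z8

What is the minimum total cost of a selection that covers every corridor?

K4, K5 cover every corridor at cost 4 + 9 = 13.
Any cover uses at least 2 camera mounts; among all covering selections none totals below 13.

13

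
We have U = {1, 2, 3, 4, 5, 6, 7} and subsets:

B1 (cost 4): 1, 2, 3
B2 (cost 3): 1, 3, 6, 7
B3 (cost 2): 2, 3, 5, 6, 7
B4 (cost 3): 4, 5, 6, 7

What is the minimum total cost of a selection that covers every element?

7

B1, B4 cover every element at cost 4 + 3 = 7.
Any cover uses at least 2 sets; among all covering selections none totals below 7.
Greedy by coverage-per-cost would pick B3, B2, B4 for 8 — worse than the optimum 7.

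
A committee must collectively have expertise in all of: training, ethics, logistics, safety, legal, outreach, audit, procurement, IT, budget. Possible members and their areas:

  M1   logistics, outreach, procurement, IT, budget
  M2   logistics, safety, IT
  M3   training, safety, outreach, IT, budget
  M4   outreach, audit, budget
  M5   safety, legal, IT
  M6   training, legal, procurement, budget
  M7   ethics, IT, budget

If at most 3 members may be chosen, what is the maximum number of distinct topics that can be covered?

Choosing M2, M4, M6 covers {training, logistics, safety, legal, outreach, audit, procurement, IT, budget} — 9 topics.
No choice of 3 members does better; here ethics is left uncovered.

9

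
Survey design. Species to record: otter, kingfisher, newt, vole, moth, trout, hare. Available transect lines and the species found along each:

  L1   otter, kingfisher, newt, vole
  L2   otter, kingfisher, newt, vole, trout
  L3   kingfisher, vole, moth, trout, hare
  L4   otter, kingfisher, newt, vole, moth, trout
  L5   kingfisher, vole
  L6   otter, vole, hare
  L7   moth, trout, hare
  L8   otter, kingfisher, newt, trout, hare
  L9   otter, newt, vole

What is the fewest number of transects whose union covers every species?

2

L1, L3 together cover {otter, kingfisher, newt, vole, moth, trout, hare} — every species.
No single transect contains all 7 species, so 2 is optimal.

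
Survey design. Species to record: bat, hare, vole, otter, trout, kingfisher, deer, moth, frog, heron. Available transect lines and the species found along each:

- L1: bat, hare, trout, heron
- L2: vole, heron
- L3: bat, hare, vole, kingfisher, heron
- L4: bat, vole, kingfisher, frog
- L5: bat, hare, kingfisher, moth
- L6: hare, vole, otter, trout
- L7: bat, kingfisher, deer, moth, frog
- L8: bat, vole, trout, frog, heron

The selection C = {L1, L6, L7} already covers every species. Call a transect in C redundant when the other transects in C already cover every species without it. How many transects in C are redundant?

Drop L1: heron uncovered — not redundant.
Drop L6: vole, otter uncovered — not redundant.
Drop L7: kingfisher, deer, moth, frog uncovered — not redundant.
None of the transects in C is redundant.

0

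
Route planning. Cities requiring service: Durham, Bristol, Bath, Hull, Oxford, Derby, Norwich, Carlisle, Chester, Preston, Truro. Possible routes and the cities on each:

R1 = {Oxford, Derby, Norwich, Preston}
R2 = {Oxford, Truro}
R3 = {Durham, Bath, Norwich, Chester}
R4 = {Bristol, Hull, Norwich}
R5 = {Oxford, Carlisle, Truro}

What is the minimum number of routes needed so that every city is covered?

R1, R3, R4, R5 together cover {Durham, Bristol, Bath, Hull, Oxford, Derby, Norwich, Carlisle, Chester, Preston, Truro} — every city.
No 3 of the 5 routes cover everything (all 10 triples fall short), so 4 is minimum.

4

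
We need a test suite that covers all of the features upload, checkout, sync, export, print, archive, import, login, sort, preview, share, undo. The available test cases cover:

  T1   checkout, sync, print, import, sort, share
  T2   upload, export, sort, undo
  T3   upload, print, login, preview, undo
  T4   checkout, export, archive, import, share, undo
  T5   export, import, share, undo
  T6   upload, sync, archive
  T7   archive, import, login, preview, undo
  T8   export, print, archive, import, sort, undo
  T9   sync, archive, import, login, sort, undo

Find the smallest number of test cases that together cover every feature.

T1, T2, T7 together cover {upload, checkout, sync, export, print, archive, import, login, sort, preview, share, undo} — every feature.
No 2 of the 9 test cases cover everything (all 36 pairs fall short), so 3 is minimum.

3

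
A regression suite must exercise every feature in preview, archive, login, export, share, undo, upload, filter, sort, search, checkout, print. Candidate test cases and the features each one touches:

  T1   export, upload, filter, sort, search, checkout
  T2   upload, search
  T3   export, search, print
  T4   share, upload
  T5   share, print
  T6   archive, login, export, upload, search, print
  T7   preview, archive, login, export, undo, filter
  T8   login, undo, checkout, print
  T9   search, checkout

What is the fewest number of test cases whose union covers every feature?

T1, T5, T7 together cover {preview, archive, login, export, share, undo, upload, filter, sort, search, checkout, print} — every feature.
No 2 of the 9 test cases cover everything (all 36 pairs fall short), so 3 is minimum.

3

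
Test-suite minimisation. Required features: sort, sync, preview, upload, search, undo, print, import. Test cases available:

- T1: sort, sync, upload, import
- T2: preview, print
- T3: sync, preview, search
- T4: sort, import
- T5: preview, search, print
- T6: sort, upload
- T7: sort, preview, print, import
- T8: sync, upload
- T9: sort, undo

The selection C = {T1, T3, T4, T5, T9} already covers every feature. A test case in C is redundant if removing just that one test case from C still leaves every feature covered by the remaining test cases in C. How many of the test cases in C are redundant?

Drop T1: upload uncovered — not redundant.
Drop T3: the rest still cover every feature — redundant.
Drop T4: the rest still cover every feature — redundant.
Drop T5: print uncovered — not redundant.
Drop T9: undo uncovered — not redundant.
2 redundant: T3, T4.

2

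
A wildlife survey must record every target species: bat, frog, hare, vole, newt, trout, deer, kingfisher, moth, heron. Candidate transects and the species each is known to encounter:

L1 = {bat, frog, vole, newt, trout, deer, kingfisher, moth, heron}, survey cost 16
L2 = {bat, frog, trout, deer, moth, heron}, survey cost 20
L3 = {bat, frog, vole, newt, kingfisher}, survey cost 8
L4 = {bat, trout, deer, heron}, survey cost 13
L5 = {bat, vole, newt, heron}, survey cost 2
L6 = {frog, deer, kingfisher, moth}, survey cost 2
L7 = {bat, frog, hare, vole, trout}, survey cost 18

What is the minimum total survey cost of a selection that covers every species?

L5, L6, L7 cover every species at survey cost 2 + 2 + 18 = 22.
Any cover uses at least 2 transects; among all covering selections none totals below 22.

22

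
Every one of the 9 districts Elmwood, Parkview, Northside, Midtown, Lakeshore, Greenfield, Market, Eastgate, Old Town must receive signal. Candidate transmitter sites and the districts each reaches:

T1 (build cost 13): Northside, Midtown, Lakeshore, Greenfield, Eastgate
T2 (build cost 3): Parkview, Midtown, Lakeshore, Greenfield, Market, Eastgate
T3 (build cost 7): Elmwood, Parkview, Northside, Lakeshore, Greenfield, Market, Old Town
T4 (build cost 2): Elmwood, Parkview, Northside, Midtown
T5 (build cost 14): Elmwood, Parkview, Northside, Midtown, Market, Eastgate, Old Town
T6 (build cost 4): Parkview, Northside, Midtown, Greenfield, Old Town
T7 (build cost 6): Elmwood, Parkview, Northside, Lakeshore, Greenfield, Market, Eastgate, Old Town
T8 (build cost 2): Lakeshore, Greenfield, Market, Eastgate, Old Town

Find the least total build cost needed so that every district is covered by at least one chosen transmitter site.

T4, T8 cover every district at build cost 2 + 2 = 4.
Any cover uses at least 2 transmitter sites; among all covering selections none totals below 4.

4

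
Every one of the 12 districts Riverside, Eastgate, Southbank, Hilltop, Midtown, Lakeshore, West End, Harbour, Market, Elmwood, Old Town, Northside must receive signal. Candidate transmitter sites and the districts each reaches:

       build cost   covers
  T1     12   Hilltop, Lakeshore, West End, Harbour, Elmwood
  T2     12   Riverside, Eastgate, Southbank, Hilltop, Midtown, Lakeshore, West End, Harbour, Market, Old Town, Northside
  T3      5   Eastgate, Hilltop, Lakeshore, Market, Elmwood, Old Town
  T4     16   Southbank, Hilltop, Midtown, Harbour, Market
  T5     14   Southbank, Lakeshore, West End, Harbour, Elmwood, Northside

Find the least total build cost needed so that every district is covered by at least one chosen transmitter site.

17

T2, T3 cover every district at build cost 12 + 5 = 17.
Any cover uses at least 2 transmitter sites; among all covering selections none totals below 17.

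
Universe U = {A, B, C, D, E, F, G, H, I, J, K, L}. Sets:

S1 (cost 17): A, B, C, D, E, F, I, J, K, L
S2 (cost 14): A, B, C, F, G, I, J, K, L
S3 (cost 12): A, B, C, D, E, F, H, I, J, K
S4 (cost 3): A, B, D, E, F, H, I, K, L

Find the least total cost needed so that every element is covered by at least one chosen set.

S2, S4 cover every element at cost 14 + 3 = 17.
Any cover uses at least 2 sets; among all covering selections none totals below 17.

17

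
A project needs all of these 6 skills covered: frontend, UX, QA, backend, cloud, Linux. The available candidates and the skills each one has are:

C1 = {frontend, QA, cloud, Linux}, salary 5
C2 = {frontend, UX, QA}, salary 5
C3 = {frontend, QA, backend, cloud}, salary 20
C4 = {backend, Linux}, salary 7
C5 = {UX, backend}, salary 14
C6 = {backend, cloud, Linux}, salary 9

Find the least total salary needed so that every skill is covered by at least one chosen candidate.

C2, C6 cover every skill at salary 5 + 9 = 14.
Any cover uses at least 2 candidates; among all covering selections none totals below 14.
Greedy by coverage-per-salary would pick C1, C2, C4 for 17 — worse than the optimum 14.

14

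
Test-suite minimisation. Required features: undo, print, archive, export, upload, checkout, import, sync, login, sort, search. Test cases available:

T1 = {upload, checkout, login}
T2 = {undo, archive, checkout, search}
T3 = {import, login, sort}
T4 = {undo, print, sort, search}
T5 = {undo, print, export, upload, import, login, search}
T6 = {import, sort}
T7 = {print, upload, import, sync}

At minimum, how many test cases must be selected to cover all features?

T2, T3, T5, T7 together cover {undo, print, archive, export, upload, checkout, import, sync, login, sort, search} — every feature.
No 3 of the 7 test cases cover everything (all 35 triples fall short), so 4 is minimum.

4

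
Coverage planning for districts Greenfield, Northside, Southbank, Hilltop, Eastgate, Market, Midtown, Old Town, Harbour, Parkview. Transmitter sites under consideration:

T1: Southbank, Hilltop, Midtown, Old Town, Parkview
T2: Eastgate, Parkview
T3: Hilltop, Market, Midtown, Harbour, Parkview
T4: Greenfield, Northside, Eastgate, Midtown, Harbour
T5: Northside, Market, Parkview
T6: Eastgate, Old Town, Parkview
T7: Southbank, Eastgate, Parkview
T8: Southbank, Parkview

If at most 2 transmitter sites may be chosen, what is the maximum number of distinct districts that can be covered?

Choosing T1, T4 covers {Greenfield, Northside, Southbank, Hilltop, Eastgate, Midtown, Old Town, Harbour, Parkview} — 9 districts.
No choice of 2 transmitter sites does better; here Market is left uncovered.

9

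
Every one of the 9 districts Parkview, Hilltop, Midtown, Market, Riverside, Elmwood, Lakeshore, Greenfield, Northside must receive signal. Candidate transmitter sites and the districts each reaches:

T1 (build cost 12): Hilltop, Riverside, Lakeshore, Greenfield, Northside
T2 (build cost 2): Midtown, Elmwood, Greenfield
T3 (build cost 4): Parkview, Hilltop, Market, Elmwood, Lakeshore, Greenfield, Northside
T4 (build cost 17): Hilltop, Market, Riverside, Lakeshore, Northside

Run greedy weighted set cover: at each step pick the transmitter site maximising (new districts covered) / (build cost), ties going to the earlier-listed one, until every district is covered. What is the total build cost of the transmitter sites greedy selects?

18

Pick 1: T3 adds 7 new (Parkview, Hilltop, Market, Elmwood, Lakeshore, Greenfield, Northside) at build cost 4 (ratio 7/4).
Pick 2: T2 adds 1 new (Midtown) at build cost 2 (ratio 1/2).
Pick 3: T1 adds 1 new (Riverside) at build cost 12 (ratio 1/12).
Greedy total build cost: 4 + 2 + 12 = 18.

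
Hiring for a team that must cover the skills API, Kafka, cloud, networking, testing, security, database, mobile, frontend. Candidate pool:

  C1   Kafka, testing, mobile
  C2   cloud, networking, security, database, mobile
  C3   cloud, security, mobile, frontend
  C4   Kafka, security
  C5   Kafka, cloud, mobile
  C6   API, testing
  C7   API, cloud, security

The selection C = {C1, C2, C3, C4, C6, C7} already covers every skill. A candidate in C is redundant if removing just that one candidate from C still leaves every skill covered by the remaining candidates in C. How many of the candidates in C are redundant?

4

Drop C1: the rest still cover every skill — redundant.
Drop C2: networking, database uncovered — not redundant.
Drop C3: frontend uncovered — not redundant.
Drop C4: the rest still cover every skill — redundant.
Drop C6: the rest still cover every skill — redundant.
Drop C7: the rest still cover every skill — redundant.
4 redundant: C1, C4, C6, C7.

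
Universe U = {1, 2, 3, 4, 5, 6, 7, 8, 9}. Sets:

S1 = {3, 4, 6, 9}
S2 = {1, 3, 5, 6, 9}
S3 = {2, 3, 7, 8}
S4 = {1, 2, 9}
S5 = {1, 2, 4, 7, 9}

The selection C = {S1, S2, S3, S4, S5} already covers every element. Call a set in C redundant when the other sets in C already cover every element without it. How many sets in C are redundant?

Drop S1: the rest still cover every element — redundant.
Drop S2: 5 uncovered — not redundant.
Drop S3: 8 uncovered — not redundant.
Drop S4: the rest still cover every element — redundant.
Drop S5: the rest still cover every element — redundant.
3 redundant: S1, S4, S5.

3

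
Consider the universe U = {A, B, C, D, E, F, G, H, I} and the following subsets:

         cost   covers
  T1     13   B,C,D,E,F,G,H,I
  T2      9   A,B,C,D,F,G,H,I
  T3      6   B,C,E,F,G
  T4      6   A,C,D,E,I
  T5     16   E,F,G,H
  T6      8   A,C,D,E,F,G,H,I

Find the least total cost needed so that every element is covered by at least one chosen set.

14

T3, T6 cover every element at cost 6 + 8 = 14.
Any cover uses at least 2 sets; among all covering selections none totals below 14.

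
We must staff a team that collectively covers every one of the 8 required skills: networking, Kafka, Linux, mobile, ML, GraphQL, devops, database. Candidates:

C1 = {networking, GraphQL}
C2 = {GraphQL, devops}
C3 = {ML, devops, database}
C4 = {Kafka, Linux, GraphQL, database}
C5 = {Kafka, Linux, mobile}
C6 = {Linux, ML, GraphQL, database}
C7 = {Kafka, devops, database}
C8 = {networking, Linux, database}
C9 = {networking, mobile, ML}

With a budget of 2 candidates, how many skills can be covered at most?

Choosing C4, C9 covers {networking, Kafka, Linux, mobile, ML, GraphQL, database} — 7 skills.
No choice of 2 candidates does better; here devops is left uncovered.

7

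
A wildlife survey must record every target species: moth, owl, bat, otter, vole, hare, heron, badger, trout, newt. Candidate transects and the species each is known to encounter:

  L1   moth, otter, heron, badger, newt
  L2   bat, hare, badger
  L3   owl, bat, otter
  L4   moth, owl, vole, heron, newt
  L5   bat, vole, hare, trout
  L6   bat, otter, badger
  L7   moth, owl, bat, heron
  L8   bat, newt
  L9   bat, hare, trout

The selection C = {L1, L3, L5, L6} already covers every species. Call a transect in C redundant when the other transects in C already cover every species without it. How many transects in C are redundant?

1

Drop L1: moth, heron, newt uncovered — not redundant.
Drop L3: owl uncovered — not redundant.
Drop L5: vole, hare, trout uncovered — not redundant.
Drop L6: the rest still cover every species — redundant.
1 redundant: L6.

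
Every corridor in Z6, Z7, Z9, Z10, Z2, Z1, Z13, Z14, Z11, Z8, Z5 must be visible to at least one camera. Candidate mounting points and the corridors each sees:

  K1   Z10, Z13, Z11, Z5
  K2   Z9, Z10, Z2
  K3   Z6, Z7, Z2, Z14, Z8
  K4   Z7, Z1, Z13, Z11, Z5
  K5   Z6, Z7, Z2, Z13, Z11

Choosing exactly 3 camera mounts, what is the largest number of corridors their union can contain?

11

Choosing K2, K3, K4 covers {Z6, Z7, Z9, Z10, Z2, Z1, Z13, Z14, Z11, Z8, Z5} — 11 corridors.
That is all 11 corridors.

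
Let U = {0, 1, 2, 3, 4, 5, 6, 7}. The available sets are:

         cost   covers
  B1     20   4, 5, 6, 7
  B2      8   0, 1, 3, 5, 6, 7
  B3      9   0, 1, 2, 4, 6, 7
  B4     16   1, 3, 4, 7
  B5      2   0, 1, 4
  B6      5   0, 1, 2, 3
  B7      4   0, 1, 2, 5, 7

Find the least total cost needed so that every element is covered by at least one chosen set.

B2, B5, B7 cover every element at cost 8 + 2 + 4 = 14.
Any cover uses at least 2 sets; among all covering selections none totals below 14.

14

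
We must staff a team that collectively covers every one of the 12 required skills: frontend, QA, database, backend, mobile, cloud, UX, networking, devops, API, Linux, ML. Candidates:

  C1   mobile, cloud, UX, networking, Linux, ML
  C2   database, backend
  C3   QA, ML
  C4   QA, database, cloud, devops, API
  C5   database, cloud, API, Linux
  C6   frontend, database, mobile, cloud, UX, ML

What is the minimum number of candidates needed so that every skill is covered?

C1, C2, C4, C6 together cover {frontend, QA, database, backend, mobile, cloud, UX, networking, devops, API, Linux, ML} — every skill.
No 3 of the 6 candidates cover everything (all 20 triples fall short), so 4 is minimum.

4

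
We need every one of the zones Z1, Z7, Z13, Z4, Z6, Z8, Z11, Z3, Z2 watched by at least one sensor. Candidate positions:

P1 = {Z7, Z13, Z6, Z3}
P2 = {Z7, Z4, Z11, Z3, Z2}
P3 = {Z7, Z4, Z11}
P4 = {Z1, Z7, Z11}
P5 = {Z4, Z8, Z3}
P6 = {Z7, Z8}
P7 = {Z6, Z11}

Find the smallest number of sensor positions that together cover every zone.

P1, P2, P4, P5 together cover {Z1, Z7, Z13, Z4, Z6, Z8, Z11, Z3, Z2} — every zone.
No 3 of the 7 sensor positions cover everything (all 35 triples fall short), so 4 is minimum.

4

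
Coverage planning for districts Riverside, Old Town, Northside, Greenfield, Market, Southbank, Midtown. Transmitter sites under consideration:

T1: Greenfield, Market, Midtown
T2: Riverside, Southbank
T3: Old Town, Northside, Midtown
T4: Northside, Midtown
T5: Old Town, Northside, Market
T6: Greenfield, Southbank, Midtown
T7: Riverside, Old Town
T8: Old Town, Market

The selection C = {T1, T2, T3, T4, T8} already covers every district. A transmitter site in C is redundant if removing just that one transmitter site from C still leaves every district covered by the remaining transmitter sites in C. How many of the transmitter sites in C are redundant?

3

Drop T1: Greenfield uncovered — not redundant.
Drop T2: Riverside, Southbank uncovered — not redundant.
Drop T3: the rest still cover every district — redundant.
Drop T4: the rest still cover every district — redundant.
Drop T8: the rest still cover every district — redundant.
3 redundant: T3, T4, T8.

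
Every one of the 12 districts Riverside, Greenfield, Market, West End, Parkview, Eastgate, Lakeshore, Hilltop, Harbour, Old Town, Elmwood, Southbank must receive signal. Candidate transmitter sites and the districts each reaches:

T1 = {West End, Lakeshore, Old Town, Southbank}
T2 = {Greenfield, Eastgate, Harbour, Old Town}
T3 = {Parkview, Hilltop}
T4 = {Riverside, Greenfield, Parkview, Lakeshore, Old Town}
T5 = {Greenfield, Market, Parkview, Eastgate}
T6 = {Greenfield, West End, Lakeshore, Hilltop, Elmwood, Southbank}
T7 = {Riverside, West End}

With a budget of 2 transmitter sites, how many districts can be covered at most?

9

Choosing T2, T6 covers {Greenfield, West End, Eastgate, Lakeshore, Hilltop, Harbour, Old Town, Elmwood, Southbank} — 9 districts.
No choice of 2 transmitter sites does better; here Riverside, Market, Parkview are left uncovered.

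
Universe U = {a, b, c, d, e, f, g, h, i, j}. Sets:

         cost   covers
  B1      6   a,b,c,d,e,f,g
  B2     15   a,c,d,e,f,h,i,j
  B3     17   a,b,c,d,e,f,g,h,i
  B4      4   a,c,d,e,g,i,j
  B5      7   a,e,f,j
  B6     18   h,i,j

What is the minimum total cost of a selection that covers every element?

21

B1, B2 cover every element at cost 6 + 15 = 21.
Any cover uses at least 2 sets; among all covering selections none totals below 21.
Greedy by coverage-per-cost would pick B4, B1, B2 for 25 — worse than the optimum 21.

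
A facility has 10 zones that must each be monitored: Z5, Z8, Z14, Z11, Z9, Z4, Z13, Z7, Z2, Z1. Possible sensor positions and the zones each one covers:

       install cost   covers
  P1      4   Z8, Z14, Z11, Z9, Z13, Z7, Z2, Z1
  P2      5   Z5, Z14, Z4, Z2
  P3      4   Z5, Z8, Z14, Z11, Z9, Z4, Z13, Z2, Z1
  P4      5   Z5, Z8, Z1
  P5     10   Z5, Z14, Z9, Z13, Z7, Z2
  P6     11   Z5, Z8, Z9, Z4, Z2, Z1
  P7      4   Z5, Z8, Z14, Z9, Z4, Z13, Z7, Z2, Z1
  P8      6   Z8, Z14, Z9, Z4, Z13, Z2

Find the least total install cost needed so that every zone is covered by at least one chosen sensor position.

P1, P3 cover every zone at install cost 4 + 4 = 8.
Any cover uses at least 2 sensor positions; among all covering selections none totals below 8.

8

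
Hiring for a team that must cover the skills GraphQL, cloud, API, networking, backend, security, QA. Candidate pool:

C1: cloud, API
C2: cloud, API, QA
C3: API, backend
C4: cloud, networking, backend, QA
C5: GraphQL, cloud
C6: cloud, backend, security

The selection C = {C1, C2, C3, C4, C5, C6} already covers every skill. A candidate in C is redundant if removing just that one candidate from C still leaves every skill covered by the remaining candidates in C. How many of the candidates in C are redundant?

3

Drop C1: the rest still cover every skill — redundant.
Drop C2: the rest still cover every skill — redundant.
Drop C3: the rest still cover every skill — redundant.
Drop C4: networking uncovered — not redundant.
Drop C5: GraphQL uncovered — not redundant.
Drop C6: security uncovered — not redundant.
3 redundant: C1, C2, C3.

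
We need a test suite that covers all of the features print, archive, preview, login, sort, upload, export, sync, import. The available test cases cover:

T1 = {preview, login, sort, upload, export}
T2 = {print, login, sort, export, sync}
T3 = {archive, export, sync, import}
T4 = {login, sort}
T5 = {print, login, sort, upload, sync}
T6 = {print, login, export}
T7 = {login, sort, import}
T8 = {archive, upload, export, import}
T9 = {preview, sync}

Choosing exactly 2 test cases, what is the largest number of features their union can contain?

8

Choosing T1, T3 covers {archive, preview, login, sort, upload, export, sync, import} — 8 features.
No choice of 2 test cases does better; here print is left uncovered.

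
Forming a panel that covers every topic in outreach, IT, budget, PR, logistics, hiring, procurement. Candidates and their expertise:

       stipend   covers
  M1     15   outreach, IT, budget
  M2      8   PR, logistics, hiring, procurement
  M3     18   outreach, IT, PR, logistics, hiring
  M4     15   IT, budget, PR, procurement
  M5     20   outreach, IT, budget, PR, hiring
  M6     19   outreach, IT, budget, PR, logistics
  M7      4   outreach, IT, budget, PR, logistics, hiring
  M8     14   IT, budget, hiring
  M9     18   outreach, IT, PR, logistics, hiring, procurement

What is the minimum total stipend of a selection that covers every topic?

12

M2, M7 cover every topic at stipend 8 + 4 = 12.
Any cover uses at least 2 members; among all covering selections none totals below 12.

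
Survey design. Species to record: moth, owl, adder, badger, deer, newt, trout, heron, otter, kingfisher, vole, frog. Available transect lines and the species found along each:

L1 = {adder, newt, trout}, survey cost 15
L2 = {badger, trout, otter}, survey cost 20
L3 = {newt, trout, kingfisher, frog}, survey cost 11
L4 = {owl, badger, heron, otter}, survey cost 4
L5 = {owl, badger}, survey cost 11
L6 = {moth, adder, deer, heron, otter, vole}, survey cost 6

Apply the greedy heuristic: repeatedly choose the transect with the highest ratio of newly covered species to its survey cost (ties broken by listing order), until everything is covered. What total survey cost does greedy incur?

21

Pick 1: L4 adds 4 new (owl, badger, heron, otter) at survey cost 4 (ratio 4/4).
Pick 2: L6 adds 4 new (moth, adder, deer, vole) at survey cost 6 (ratio 4/6).
Pick 3: L3 adds 4 new (newt, trout, kingfisher, frog) at survey cost 11 (ratio 4/11).
Greedy total survey cost: 4 + 6 + 11 = 21.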